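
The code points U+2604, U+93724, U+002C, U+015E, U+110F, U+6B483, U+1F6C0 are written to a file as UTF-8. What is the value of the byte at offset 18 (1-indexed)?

1-indexed offset 18 is 0-indexed offset 17.
U+2604 → 3-byte form E2 98 84 at offsets 0–2.
U+93724 → 4-byte form F2 93 9C A4 at offsets 3–6.
U+002C → 1-byte form 2C at offsets 7–7.
U+015E → 2-byte form C5 9E at offsets 8–9.
U+110F → 3-byte form E1 84 8F at offsets 10–12.
U+6B483 → 4-byte form F1 AB 92 83 at offsets 13–16.
U+1F6C0 → 4-byte form F0 9F 9B 80 at offsets 17–20.
Offset 17 falls in char 7's range; it's byte 1 of F0 9F 9B 80 = 0xF0.

0xF0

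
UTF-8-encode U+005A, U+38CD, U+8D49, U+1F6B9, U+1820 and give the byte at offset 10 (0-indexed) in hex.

0xB9

U+005A → 1-byte form 5A at offsets 0–0.
U+38CD → 3-byte form E3 A3 8D at offsets 1–3.
U+8D49 → 3-byte form E8 B5 89 at offsets 4–6.
U+1F6B9 → 4-byte form F0 9F 9A B9 at offsets 7–10.
Offset 10 falls in char 4's range; it's byte 4 of F0 9F 9A B9 = 0xB9.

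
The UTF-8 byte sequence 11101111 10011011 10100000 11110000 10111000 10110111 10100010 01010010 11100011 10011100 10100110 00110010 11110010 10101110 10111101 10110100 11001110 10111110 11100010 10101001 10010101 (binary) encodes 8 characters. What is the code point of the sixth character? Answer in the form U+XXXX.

U+AEF74

Offset 0: leading byte 0xEF = 11101111 → 3-byte char #1 = EF 9B A0.
Offset 3: leading byte 0xF0 = 11110000 → 4-byte char #2 = F0 B8 B7 A2.
Offset 7: leading byte 0x52 = 01010010 → 1-byte char #3 = 52.
Offset 8: leading byte 0xE3 = 11100011 → 3-byte char #4 = E3 9C A6.
Offset 11: leading byte 0x32 = 00110010 → 1-byte char #5 = 32.
Offset 12: leading byte 0xF2 = 11110010 → 4-byte char #6 = F2 AE BD B4.
Leading byte 0xF2 = 11110010 matches 11110xxx → 4-byte sequence.
Byte 1: 0xF2 = 11110010, payload 010 (3 bits).
Byte 2: 0xAE = 10101110 (10xxxxxx ✓), payload 101110.
Byte 3: 0xBD = 10111101 (10xxxxxx ✓), payload 111101.
Byte 4: 0xB4 = 10110100 (10xxxxxx ✓), payload 110100.
Concatenate: 010101110111101110100 = 0xAEF74 (21 bits → U+AEF74).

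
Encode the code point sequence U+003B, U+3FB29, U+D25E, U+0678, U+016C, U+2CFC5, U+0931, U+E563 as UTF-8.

U+003B: 1-byte form → 3B.
U+3FB29: 4-byte form → F0 BF AC A9.
U+D25E: 3-byte form → ED 89 9E.
U+0678: 2-byte form → D9 B8.
U+016C: 2-byte form → C5 AC.
U+2CFC5: 4-byte form → F0 AC BF 85.
U+0931: 3-byte form → E0 A4 B1.
U+E563: 3-byte form → EE 95 A3.
Concatenated (22 bytes): 3B F0 BF AC A9 ED 89 9E D9 B8 C5 AC F0 AC BF 85 E0 A4 B1 EE 95 A3.

3B F0 BF AC A9 ED 89 9E D9 B8 C5 AC F0 AC BF 85 E0 A4 B1 EE 95 A3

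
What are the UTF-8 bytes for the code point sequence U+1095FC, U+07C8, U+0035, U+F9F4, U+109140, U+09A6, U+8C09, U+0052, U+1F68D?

F4 89 97 BC DF 88 35 EF A7 B4 F4 89 85 80 E0 A6 A6 E8 B0 89 52 F0 9F 9A 8D

U+1095FC: 4-byte form → F4 89 97 BC.
U+07C8: 2-byte form → DF 88.
U+0035: 1-byte form → 35.
U+F9F4: 3-byte form → EF A7 B4.
U+109140: 4-byte form → F4 89 85 80.
U+09A6: 3-byte form → E0 A6 A6.
U+8C09: 3-byte form → E8 B0 89.
U+0052: 1-byte form → 52.
U+1F68D: 4-byte form → F0 9F 9A 8D.
Concatenated (25 bytes): F4 89 97 BC DF 88 35 EF A7 B4 F4 89 85 80 E0 A6 A6 E8 B0 89 52 F0 9F 9A 8D.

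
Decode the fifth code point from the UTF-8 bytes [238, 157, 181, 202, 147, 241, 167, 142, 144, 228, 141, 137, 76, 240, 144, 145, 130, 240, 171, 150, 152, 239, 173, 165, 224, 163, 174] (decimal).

U+004C

Offset 0: leading byte 0xEE = 11101110 → 3-byte char #1 = EE 9D B5.
Offset 3: leading byte 0xCA = 11001010 → 2-byte char #2 = CA 93.
Offset 5: leading byte 0xF1 = 11110001 → 4-byte char #3 = F1 A7 8E 90.
Offset 9: leading byte 0xE4 = 11100100 → 3-byte char #4 = E4 8D 89.
Offset 12: leading byte 0x4C = 01001100 → 1-byte char #5 = 4C.
Leading byte 0x4C = 01001100 matches 0xxxxxxx → 1-byte sequence.
Byte 1: 0x4C = 01001100, payload 1001100 (7 bits).
Concatenate: 1001100 = 0x4C (7 bits → U+004C).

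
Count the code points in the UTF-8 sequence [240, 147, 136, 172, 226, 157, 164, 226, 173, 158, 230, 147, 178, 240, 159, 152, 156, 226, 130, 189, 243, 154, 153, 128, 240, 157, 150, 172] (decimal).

Byte at offset 0: 0xF0 = 11110000 → 4-byte char (#1). Advance 4.
Byte at offset 4: 0xE2 = 11100010 → 3-byte char (#2). Advance 3.
Byte at offset 7: 0xE2 = 11100010 → 3-byte char (#3). Advance 3.
Byte at offset 10: 0xE6 = 11100110 → 3-byte char (#4). Advance 3.
Byte at offset 13: 0xF0 = 11110000 → 4-byte char (#5). Advance 4.
Byte at offset 17: 0xE2 = 11100010 → 3-byte char (#6). Advance 3.
Byte at offset 20: 0xF3 = 11110011 → 4-byte char (#7). Advance 4.
Byte at offset 24: 0xF0 = 11110000 → 4-byte char (#8). Advance 4.
Reached end at offset 28 after 8 code points.

8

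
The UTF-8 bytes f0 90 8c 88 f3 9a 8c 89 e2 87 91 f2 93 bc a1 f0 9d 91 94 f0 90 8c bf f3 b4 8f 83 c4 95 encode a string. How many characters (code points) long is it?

8

Byte at offset 0: 0xF0 = 11110000 → 4-byte char (#1). Advance 4.
Byte at offset 4: 0xF3 = 11110011 → 4-byte char (#2). Advance 4.
Byte at offset 8: 0xE2 = 11100010 → 3-byte char (#3). Advance 3.
Byte at offset 11: 0xF2 = 11110010 → 4-byte char (#4). Advance 4.
Byte at offset 15: 0xF0 = 11110000 → 4-byte char (#5). Advance 4.
Byte at offset 19: 0xF0 = 11110000 → 4-byte char (#6). Advance 4.
Byte at offset 23: 0xF3 = 11110011 → 4-byte char (#7). Advance 4.
Byte at offset 27: 0xC4 = 11000100 → 2-byte char (#8). Advance 2.
Reached end at offset 29 after 8 code points.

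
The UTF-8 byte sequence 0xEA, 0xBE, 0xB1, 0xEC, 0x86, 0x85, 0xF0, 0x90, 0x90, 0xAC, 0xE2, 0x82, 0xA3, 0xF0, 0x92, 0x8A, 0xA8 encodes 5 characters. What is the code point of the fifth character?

U+122A8

Offset 0: leading byte 0xEA = 11101010 → 3-byte char #1 = EA BE B1.
Offset 3: leading byte 0xEC = 11101100 → 3-byte char #2 = EC 86 85.
Offset 6: leading byte 0xF0 = 11110000 → 4-byte char #3 = F0 90 90 AC.
Offset 10: leading byte 0xE2 = 11100010 → 3-byte char #4 = E2 82 A3.
Offset 13: leading byte 0xF0 = 11110000 → 4-byte char #5 = F0 92 8A A8.
Leading byte 0xF0 = 11110000 matches 11110xxx → 4-byte sequence.
Byte 1: 0xF0 = 11110000, payload 000 (3 bits).
Byte 2: 0x92 = 10010010 (10xxxxxx ✓), payload 010010.
Byte 3: 0x8A = 10001010 (10xxxxxx ✓), payload 001010.
Byte 4: 0xA8 = 10101000 (10xxxxxx ✓), payload 101000.
Concatenate: 000010010001010101000 = 0x122A8 (21 bits → U+122A8).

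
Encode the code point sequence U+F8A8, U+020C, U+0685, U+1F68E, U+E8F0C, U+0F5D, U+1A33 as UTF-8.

EF A2 A8 C8 8C DA 85 F0 9F 9A 8E F3 A8 BC 8C E0 BD 9D E1 A8 B3

U+F8A8: 3-byte form → EF A2 A8.
U+020C: 2-byte form → C8 8C.
U+0685: 2-byte form → DA 85.
U+1F68E: 4-byte form → F0 9F 9A 8E.
U+E8F0C: 4-byte form → F3 A8 BC 8C.
U+0F5D: 3-byte form → E0 BD 9D.
U+1A33: 3-byte form → E1 A8 B3.
Concatenated (21 bytes): EF A2 A8 C8 8C DA 85 F0 9F 9A 8E F3 A8 BC 8C E0 BD 9D E1 A8 B3.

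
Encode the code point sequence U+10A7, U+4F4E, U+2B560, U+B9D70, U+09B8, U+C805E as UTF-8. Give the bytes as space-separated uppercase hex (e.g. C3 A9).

U+10A7: 3-byte form → E1 82 A7.
U+4F4E: 3-byte form → E4 BD 8E.
U+2B560: 4-byte form → F0 AB 95 A0.
U+B9D70: 4-byte form → F2 B9 B5 B0.
U+09B8: 3-byte form → E0 A6 B8.
U+C805E: 4-byte form → F3 88 81 9E.
Concatenated (21 bytes): E1 82 A7 E4 BD 8E F0 AB 95 A0 F2 B9 B5 B0 E0 A6 B8 F3 88 81 9E.

E1 82 A7 E4 BD 8E F0 AB 95 A0 F2 B9 B5 B0 E0 A6 B8 F3 88 81 9E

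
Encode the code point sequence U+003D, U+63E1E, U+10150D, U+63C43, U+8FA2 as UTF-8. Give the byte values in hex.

U+003D: 1-byte form → 3D.
U+63E1E: 4-byte form → F1 A3 B8 9E.
U+10150D: 4-byte form → F4 81 94 8D.
U+63C43: 4-byte form → F1 A3 B1 83.
U+8FA2: 3-byte form → E8 BE A2.
Concatenated (16 bytes): 3D F1 A3 B8 9E F4 81 94 8D F1 A3 B1 83 E8 BE A2.

3D F1 A3 B8 9E F4 81 94 8D F1 A3 B1 83 E8 BE A2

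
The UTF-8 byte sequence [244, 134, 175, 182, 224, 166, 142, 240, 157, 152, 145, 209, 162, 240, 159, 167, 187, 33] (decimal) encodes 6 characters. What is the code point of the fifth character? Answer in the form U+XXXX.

U+1F9FB

Offset 0: leading byte 0xF4 = 11110100 → 4-byte char #1 = F4 86 AF B6.
Offset 4: leading byte 0xE0 = 11100000 → 3-byte char #2 = E0 A6 8E.
Offset 7: leading byte 0xF0 = 11110000 → 4-byte char #3 = F0 9D 98 91.
Offset 11: leading byte 0xD1 = 11010001 → 2-byte char #4 = D1 A2.
Offset 13: leading byte 0xF0 = 11110000 → 4-byte char #5 = F0 9F A7 BB.
Leading byte 0xF0 = 11110000 matches 11110xxx → 4-byte sequence.
Byte 1: 0xF0 = 11110000, payload 000 (3 bits).
Byte 2: 0x9F = 10011111 (10xxxxxx ✓), payload 011111.
Byte 3: 0xA7 = 10100111 (10xxxxxx ✓), payload 100111.
Byte 4: 0xBB = 10111011 (10xxxxxx ✓), payload 111011.
Concatenate: 000011111100111111011 = 0x1F9FB (21 bits → U+1F9FB).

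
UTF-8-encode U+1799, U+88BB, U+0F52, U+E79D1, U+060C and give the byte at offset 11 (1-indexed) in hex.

1-indexed offset 11 is 0-indexed offset 10.
U+1799 → 3-byte form E1 9E 99 at offsets 0–2.
U+88BB → 3-byte form E8 A2 BB at offsets 3–5.
U+0F52 → 3-byte form E0 BD 92 at offsets 6–8.
U+E79D1 → 4-byte form F3 A7 A7 91 at offsets 9–12.
Offset 10 falls in char 4's range; it's byte 2 of F3 A7 A7 91 = 0xA7.

0xA7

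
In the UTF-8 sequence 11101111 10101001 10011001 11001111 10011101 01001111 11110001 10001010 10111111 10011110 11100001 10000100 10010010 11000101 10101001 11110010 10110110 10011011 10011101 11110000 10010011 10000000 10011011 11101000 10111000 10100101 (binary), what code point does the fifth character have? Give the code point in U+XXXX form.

U+1112

Offset 0: leading byte 0xEF = 11101111 → 3-byte char #1 = EF A9 99.
Offset 3: leading byte 0xCF = 11001111 → 2-byte char #2 = CF 9D.
Offset 5: leading byte 0x4F = 01001111 → 1-byte char #3 = 4F.
Offset 6: leading byte 0xF1 = 11110001 → 4-byte char #4 = F1 8A BF 9E.
Offset 10: leading byte 0xE1 = 11100001 → 3-byte char #5 = E1 84 92.
Leading byte 0xE1 = 11100001 matches 1110xxxx → 3-byte sequence.
Byte 1: 0xE1 = 11100001, payload 0001 (4 bits).
Byte 2: 0x84 = 10000100 (10xxxxxx ✓), payload 000100.
Byte 3: 0x92 = 10010010 (10xxxxxx ✓), payload 010010.
Concatenate: 0001000100010010 = 0x1112 (16 bits → U+1112).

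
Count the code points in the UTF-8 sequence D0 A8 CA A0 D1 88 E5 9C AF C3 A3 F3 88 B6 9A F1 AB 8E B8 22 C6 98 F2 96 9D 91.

Byte at offset 0: 0xD0 = 11010000 → 2-byte char (#1). Advance 2.
Byte at offset 2: 0xCA = 11001010 → 2-byte char (#2). Advance 2.
Byte at offset 4: 0xD1 = 11010001 → 2-byte char (#3). Advance 2.
Byte at offset 6: 0xE5 = 11100101 → 3-byte char (#4). Advance 3.
Byte at offset 9: 0xC3 = 11000011 → 2-byte char (#5). Advance 2.
Byte at offset 11: 0xF3 = 11110011 → 4-byte char (#6). Advance 4.
Byte at offset 15: 0xF1 = 11110001 → 4-byte char (#7). Advance 4.
Byte at offset 19: 0x22 = 00100010 → 1-byte char (#8). Advance 1.
Byte at offset 20: 0xC6 = 11000110 → 2-byte char (#9). Advance 2.
Byte at offset 22: 0xF2 = 11110010 → 4-byte char (#10). Advance 4.
Reached end at offset 26 after 10 code points.

10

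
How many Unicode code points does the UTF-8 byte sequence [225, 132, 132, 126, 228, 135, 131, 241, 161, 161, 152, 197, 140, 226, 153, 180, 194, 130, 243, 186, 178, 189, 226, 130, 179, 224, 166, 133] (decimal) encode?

10

Byte at offset 0: 0xE1 = 11100001 → 3-byte char (#1). Advance 3.
Byte at offset 3: 0x7E = 01111110 → 1-byte char (#2). Advance 1.
Byte at offset 4: 0xE4 = 11100100 → 3-byte char (#3). Advance 3.
Byte at offset 7: 0xF1 = 11110001 → 4-byte char (#4). Advance 4.
Byte at offset 11: 0xC5 = 11000101 → 2-byte char (#5). Advance 2.
Byte at offset 13: 0xE2 = 11100010 → 3-byte char (#6). Advance 3.
Byte at offset 16: 0xC2 = 11000010 → 2-byte char (#7). Advance 2.
Byte at offset 18: 0xF3 = 11110011 → 4-byte char (#8). Advance 4.
Byte at offset 22: 0xE2 = 11100010 → 3-byte char (#9). Advance 3.
Byte at offset 25: 0xE0 = 11100000 → 3-byte char (#10). Advance 3.
Reached end at offset 28 after 10 code points.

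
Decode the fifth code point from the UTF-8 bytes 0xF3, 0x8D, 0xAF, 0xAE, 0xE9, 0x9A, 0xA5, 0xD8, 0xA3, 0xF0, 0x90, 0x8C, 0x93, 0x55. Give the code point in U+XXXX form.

U+0055

Offset 0: leading byte 0xF3 = 11110011 → 4-byte char #1 = F3 8D AF AE.
Offset 4: leading byte 0xE9 = 11101001 → 3-byte char #2 = E9 9A A5.
Offset 7: leading byte 0xD8 = 11011000 → 2-byte char #3 = D8 A3.
Offset 9: leading byte 0xF0 = 11110000 → 4-byte char #4 = F0 90 8C 93.
Offset 13: leading byte 0x55 = 01010101 → 1-byte char #5 = 55.
Leading byte 0x55 = 01010101 matches 0xxxxxxx → 1-byte sequence.
Byte 1: 0x55 = 01010101, payload 1010101 (7 bits).
Concatenate: 1010101 = 0x55 (7 bits → U+0055).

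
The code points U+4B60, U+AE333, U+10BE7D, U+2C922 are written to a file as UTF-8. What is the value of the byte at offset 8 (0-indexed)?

U+4B60 → 3-byte form E4 AD A0 at offsets 0–2.
U+AE333 → 4-byte form F2 AE 8C B3 at offsets 3–6.
U+10BE7D → 4-byte form F4 8B B9 BD at offsets 7–10.
Offset 8 falls in char 3's range; it's byte 2 of F4 8B B9 BD = 0x8B.

0x8B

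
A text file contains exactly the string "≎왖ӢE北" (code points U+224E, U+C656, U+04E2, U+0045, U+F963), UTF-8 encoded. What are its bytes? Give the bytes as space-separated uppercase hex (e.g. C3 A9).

U+224E: 3-byte form → E2 89 8E.
U+C656: 3-byte form → EC 99 96.
U+04E2: 2-byte form → D3 A2.
U+0045: 1-byte form → 45.
U+F963: 3-byte form → EF A5 A3.
Concatenated (12 bytes): E2 89 8E EC 99 96 D3 A2 45 EF A5 A3.

E2 89 8E EC 99 96 D3 A2 45 EF A5 A3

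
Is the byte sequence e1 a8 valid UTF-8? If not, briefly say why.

invalid (sequence truncated)

Leading byte 0xE1 = 11100001 → 3-byte form, but only 2 bytes are present.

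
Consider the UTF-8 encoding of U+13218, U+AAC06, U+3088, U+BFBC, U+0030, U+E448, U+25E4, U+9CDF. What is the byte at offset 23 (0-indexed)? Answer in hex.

U+13218 → 4-byte form F0 93 88 98 at offsets 0–3.
U+AAC06 → 4-byte form F2 AA B0 86 at offsets 4–7.
U+3088 → 3-byte form E3 82 88 at offsets 8–10.
U+BFBC → 3-byte form EB BE BC at offsets 11–13.
U+0030 → 1-byte form 30 at offsets 14–14.
U+E448 → 3-byte form EE 91 88 at offsets 15–17.
U+25E4 → 3-byte form E2 97 A4 at offsets 18–20.
U+9CDF → 3-byte form E9 B3 9F at offsets 21–23.
Offset 23 falls in char 8's range; it's byte 3 of E9 B3 9F = 0x9F.

0x9F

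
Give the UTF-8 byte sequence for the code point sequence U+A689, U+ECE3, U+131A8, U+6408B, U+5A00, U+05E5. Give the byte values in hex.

U+A689: 3-byte form → EA 9A 89.
U+ECE3: 3-byte form → EE B3 A3.
U+131A8: 4-byte form → F0 93 86 A8.
U+6408B: 4-byte form → F1 A4 82 8B.
U+5A00: 3-byte form → E5 A8 80.
U+05E5: 2-byte form → D7 A5.
Concatenated (19 bytes): EA 9A 89 EE B3 A3 F0 93 86 A8 F1 A4 82 8B E5 A8 80 D7 A5.

EA 9A 89 EE B3 A3 F0 93 86 A8 F1 A4 82 8B E5 A8 80 D7 A5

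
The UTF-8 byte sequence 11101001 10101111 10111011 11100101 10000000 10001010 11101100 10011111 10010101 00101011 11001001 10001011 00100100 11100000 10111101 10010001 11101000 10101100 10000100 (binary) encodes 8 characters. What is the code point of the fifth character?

U+024B

Offset 0: leading byte 0xE9 = 11101001 → 3-byte char #1 = E9 AF BB.
Offset 3: leading byte 0xE5 = 11100101 → 3-byte char #2 = E5 80 8A.
Offset 6: leading byte 0xEC = 11101100 → 3-byte char #3 = EC 9F 95.
Offset 9: leading byte 0x2B = 00101011 → 1-byte char #4 = 2B.
Offset 10: leading byte 0xC9 = 11001001 → 2-byte char #5 = C9 8B.
Leading byte 0xC9 = 11001001 matches 110xxxxx → 2-byte sequence.
Byte 1: 0xC9 = 11001001, payload 01001 (5 bits).
Byte 2: 0x8B = 10001011 (10xxxxxx ✓), payload 001011.
Concatenate: 01001001011 = 0x24B (11 bits → U+024B).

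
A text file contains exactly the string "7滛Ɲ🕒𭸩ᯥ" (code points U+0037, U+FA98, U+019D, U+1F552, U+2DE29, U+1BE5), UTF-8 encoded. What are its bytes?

U+0037: 1-byte form → 37.
U+FA98: 3-byte form → EF AA 98.
U+019D: 2-byte form → C6 9D.
U+1F552: 4-byte form → F0 9F 95 92.
U+2DE29: 4-byte form → F0 AD B8 A9.
U+1BE5: 3-byte form → E1 AF A5.
Concatenated (17 bytes): 37 EF AA 98 C6 9D F0 9F 95 92 F0 AD B8 A9 E1 AF A5.

37 EF AA 98 C6 9D F0 9F 95 92 F0 AD B8 A9 E1 AF A5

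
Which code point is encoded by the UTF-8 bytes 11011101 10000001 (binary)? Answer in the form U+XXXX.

Leading byte 0xDD = 11011101 matches 110xxxxx → 2-byte sequence.
Byte 1: 0xDD = 11011101, payload 11101 (5 bits).
Byte 2: 0x81 = 10000001 (10xxxxxx ✓), payload 000001.
Concatenate: 11101000001 = 0x741 (11 bits → U+0741).

U+0741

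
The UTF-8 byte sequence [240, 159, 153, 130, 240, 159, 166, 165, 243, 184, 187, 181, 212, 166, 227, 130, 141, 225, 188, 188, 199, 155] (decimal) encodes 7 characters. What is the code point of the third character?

Offset 0: leading byte 0xF0 = 11110000 → 4-byte char #1 = F0 9F 99 82.
Offset 4: leading byte 0xF0 = 11110000 → 4-byte char #2 = F0 9F A6 A5.
Offset 8: leading byte 0xF3 = 11110011 → 4-byte char #3 = F3 B8 BB B5.
Leading byte 0xF3 = 11110011 matches 11110xxx → 4-byte sequence.
Byte 1: 0xF3 = 11110011, payload 011 (3 bits).
Byte 2: 0xB8 = 10111000 (10xxxxxx ✓), payload 111000.
Byte 3: 0xBB = 10111011 (10xxxxxx ✓), payload 111011.
Byte 4: 0xB5 = 10110101 (10xxxxxx ✓), payload 110101.
Concatenate: 011111000111011110101 = 0xF8EF5 (21 bits → U+F8EF5).

U+F8EF5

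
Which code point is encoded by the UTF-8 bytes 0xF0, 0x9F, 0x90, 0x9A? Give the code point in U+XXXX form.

U+1F41A

Leading byte 0xF0 = 11110000 matches 11110xxx → 4-byte sequence.
Byte 1: 0xF0 = 11110000, payload 000 (3 bits).
Byte 2: 0x9F = 10011111 (10xxxxxx ✓), payload 011111.
Byte 3: 0x90 = 10010000 (10xxxxxx ✓), payload 010000.
Byte 4: 0x9A = 10011010 (10xxxxxx ✓), payload 011010.
Concatenate: 000011111010000011010 = 0x1F41A (21 bits → U+1F41A).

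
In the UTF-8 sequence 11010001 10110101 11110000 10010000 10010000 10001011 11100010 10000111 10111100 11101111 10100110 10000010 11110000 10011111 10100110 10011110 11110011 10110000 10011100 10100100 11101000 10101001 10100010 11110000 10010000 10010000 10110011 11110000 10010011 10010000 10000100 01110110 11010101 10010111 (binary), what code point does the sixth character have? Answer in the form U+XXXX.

U+F0724

Offset 0: leading byte 0xD1 = 11010001 → 2-byte char #1 = D1 B5.
Offset 2: leading byte 0xF0 = 11110000 → 4-byte char #2 = F0 90 90 8B.
Offset 6: leading byte 0xE2 = 11100010 → 3-byte char #3 = E2 87 BC.
Offset 9: leading byte 0xEF = 11101111 → 3-byte char #4 = EF A6 82.
Offset 12: leading byte 0xF0 = 11110000 → 4-byte char #5 = F0 9F A6 9E.
Offset 16: leading byte 0xF3 = 11110011 → 4-byte char #6 = F3 B0 9C A4.
Leading byte 0xF3 = 11110011 matches 11110xxx → 4-byte sequence.
Byte 1: 0xF3 = 11110011, payload 011 (3 bits).
Byte 2: 0xB0 = 10110000 (10xxxxxx ✓), payload 110000.
Byte 3: 0x9C = 10011100 (10xxxxxx ✓), payload 011100.
Byte 4: 0xA4 = 10100100 (10xxxxxx ✓), payload 100100.
Concatenate: 011110000011100100100 = 0xF0724 (21 bits → U+F0724).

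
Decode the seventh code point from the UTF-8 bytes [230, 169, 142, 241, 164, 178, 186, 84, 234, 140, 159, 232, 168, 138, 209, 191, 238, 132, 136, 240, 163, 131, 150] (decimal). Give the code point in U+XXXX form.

U+E108

Offset 0: leading byte 0xE6 = 11100110 → 3-byte char #1 = E6 A9 8E.
Offset 3: leading byte 0xF1 = 11110001 → 4-byte char #2 = F1 A4 B2 BA.
Offset 7: leading byte 0x54 = 01010100 → 1-byte char #3 = 54.
Offset 8: leading byte 0xEA = 11101010 → 3-byte char #4 = EA 8C 9F.
Offset 11: leading byte 0xE8 = 11101000 → 3-byte char #5 = E8 A8 8A.
Offset 14: leading byte 0xD1 = 11010001 → 2-byte char #6 = D1 BF.
Offset 16: leading byte 0xEE = 11101110 → 3-byte char #7 = EE 84 88.
Leading byte 0xEE = 11101110 matches 1110xxxx → 3-byte sequence.
Byte 1: 0xEE = 11101110, payload 1110 (4 bits).
Byte 2: 0x84 = 10000100 (10xxxxxx ✓), payload 000100.
Byte 3: 0x88 = 10001000 (10xxxxxx ✓), payload 001000.
Concatenate: 1110000100001000 = 0xE108 (16 bits → U+E108).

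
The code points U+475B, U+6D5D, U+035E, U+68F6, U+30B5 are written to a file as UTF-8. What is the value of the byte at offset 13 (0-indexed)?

0xB5

U+475B → 3-byte form E4 9D 9B at offsets 0–2.
U+6D5D → 3-byte form E6 B5 9D at offsets 3–5.
U+035E → 2-byte form CD 9E at offsets 6–7.
U+68F6 → 3-byte form E6 A3 B6 at offsets 8–10.
U+30B5 → 3-byte form E3 82 B5 at offsets 11–13.
Offset 13 falls in char 5's range; it's byte 3 of E3 82 B5 = 0xB5.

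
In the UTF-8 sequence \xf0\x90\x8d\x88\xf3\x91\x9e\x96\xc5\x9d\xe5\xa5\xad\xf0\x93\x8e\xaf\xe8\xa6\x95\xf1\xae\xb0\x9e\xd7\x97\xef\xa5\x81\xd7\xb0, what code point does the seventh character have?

Offset 0: leading byte 0xF0 = 11110000 → 4-byte char #1 = F0 90 8D 88.
Offset 4: leading byte 0xF3 = 11110011 → 4-byte char #2 = F3 91 9E 96.
Offset 8: leading byte 0xC5 = 11000101 → 2-byte char #3 = C5 9D.
Offset 10: leading byte 0xE5 = 11100101 → 3-byte char #4 = E5 A5 AD.
Offset 13: leading byte 0xF0 = 11110000 → 4-byte char #5 = F0 93 8E AF.
Offset 17: leading byte 0xE8 = 11101000 → 3-byte char #6 = E8 A6 95.
Offset 20: leading byte 0xF1 = 11110001 → 4-byte char #7 = F1 AE B0 9E.
Leading byte 0xF1 = 11110001 matches 11110xxx → 4-byte sequence.
Byte 1: 0xF1 = 11110001, payload 001 (3 bits).
Byte 2: 0xAE = 10101110 (10xxxxxx ✓), payload 101110.
Byte 3: 0xB0 = 10110000 (10xxxxxx ✓), payload 110000.
Byte 4: 0x9E = 10011110 (10xxxxxx ✓), payload 011110.
Concatenate: 001101110110000011110 = 0x6EC1E (21 bits → U+6EC1E).

U+6EC1E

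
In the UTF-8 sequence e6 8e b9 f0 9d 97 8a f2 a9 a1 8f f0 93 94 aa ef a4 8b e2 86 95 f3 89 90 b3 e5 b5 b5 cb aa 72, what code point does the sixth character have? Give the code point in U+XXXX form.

U+2195

Offset 0: leading byte 0xE6 = 11100110 → 3-byte char #1 = E6 8E B9.
Offset 3: leading byte 0xF0 = 11110000 → 4-byte char #2 = F0 9D 97 8A.
Offset 7: leading byte 0xF2 = 11110010 → 4-byte char #3 = F2 A9 A1 8F.
Offset 11: leading byte 0xF0 = 11110000 → 4-byte char #4 = F0 93 94 AA.
Offset 15: leading byte 0xEF = 11101111 → 3-byte char #5 = EF A4 8B.
Offset 18: leading byte 0xE2 = 11100010 → 3-byte char #6 = E2 86 95.
Leading byte 0xE2 = 11100010 matches 1110xxxx → 3-byte sequence.
Byte 1: 0xE2 = 11100010, payload 0010 (4 bits).
Byte 2: 0x86 = 10000110 (10xxxxxx ✓), payload 000110.
Byte 3: 0x95 = 10010101 (10xxxxxx ✓), payload 010101.
Concatenate: 0010000110010101 = 0x2195 (16 bits → U+2195).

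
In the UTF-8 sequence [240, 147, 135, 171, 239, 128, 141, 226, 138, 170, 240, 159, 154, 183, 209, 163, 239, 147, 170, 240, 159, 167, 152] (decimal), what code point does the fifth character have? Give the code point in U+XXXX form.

Offset 0: leading byte 0xF0 = 11110000 → 4-byte char #1 = F0 93 87 AB.
Offset 4: leading byte 0xEF = 11101111 → 3-byte char #2 = EF 80 8D.
Offset 7: leading byte 0xE2 = 11100010 → 3-byte char #3 = E2 8A AA.
Offset 10: leading byte 0xF0 = 11110000 → 4-byte char #4 = F0 9F 9A B7.
Offset 14: leading byte 0xD1 = 11010001 → 2-byte char #5 = D1 A3.
Leading byte 0xD1 = 11010001 matches 110xxxxx → 2-byte sequence.
Byte 1: 0xD1 = 11010001, payload 10001 (5 bits).
Byte 2: 0xA3 = 10100011 (10xxxxxx ✓), payload 100011.
Concatenate: 10001100011 = 0x463 (11 bits → U+0463).

U+0463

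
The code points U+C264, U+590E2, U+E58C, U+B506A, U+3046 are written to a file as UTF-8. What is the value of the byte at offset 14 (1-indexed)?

0xAA

1-indexed offset 14 is 0-indexed offset 13.
U+C264 → 3-byte form EC 89 A4 at offsets 0–2.
U+590E2 → 4-byte form F1 99 83 A2 at offsets 3–6.
U+E58C → 3-byte form EE 96 8C at offsets 7–9.
U+B506A → 4-byte form F2 B5 81 AA at offsets 10–13.
Offset 13 falls in char 4's range; it's byte 4 of F2 B5 81 AA = 0xAA.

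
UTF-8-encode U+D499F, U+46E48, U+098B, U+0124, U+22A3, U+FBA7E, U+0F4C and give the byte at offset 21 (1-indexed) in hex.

1-indexed offset 21 is 0-indexed offset 20.
U+D499F → 4-byte form F3 94 A6 9F at offsets 0–3.
U+46E48 → 4-byte form F1 86 B9 88 at offsets 4–7.
U+098B → 3-byte form E0 A6 8B at offsets 8–10.
U+0124 → 2-byte form C4 A4 at offsets 11–12.
U+22A3 → 3-byte form E2 8A A3 at offsets 13–15.
U+FBA7E → 4-byte form F3 BB A9 BE at offsets 16–19.
U+0F4C → 3-byte form E0 BD 8C at offsets 20–22.
Offset 20 falls in char 7's range; it's byte 1 of E0 BD 8C = 0xE0.

0xE0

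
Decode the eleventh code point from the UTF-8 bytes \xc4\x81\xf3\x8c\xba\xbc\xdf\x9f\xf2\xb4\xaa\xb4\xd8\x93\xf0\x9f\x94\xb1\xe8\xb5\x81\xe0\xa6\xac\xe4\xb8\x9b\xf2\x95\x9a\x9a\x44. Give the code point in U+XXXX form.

Offset 0: leading byte 0xC4 = 11000100 → 2-byte char #1 = C4 81.
Offset 2: leading byte 0xF3 = 11110011 → 4-byte char #2 = F3 8C BA BC.
Offset 6: leading byte 0xDF = 11011111 → 2-byte char #3 = DF 9F.
Offset 8: leading byte 0xF2 = 11110010 → 4-byte char #4 = F2 B4 AA B4.
Offset 12: leading byte 0xD8 = 11011000 → 2-byte char #5 = D8 93.
Offset 14: leading byte 0xF0 = 11110000 → 4-byte char #6 = F0 9F 94 B1.
Offset 18: leading byte 0xE8 = 11101000 → 3-byte char #7 = E8 B5 81.
Offset 21: leading byte 0xE0 = 11100000 → 3-byte char #8 = E0 A6 AC.
Offset 24: leading byte 0xE4 = 11100100 → 3-byte char #9 = E4 B8 9B.
Offset 27: leading byte 0xF2 = 11110010 → 4-byte char #10 = F2 95 9A 9A.
Offset 31: leading byte 0x44 = 01000100 → 1-byte char #11 = 44.
Leading byte 0x44 = 01000100 matches 0xxxxxxx → 1-byte sequence.
Byte 1: 0x44 = 01000100, payload 1000100 (7 bits).
Concatenate: 1000100 = 0x44 (7 bits → U+0044).

U+0044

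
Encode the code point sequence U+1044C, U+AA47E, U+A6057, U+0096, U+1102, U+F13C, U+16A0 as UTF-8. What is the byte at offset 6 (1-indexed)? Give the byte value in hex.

1-indexed offset 6 is 0-indexed offset 5.
U+1044C → 4-byte form F0 90 91 8C at offsets 0–3.
U+AA47E → 4-byte form F2 AA 91 BE at offsets 4–7.
Offset 5 falls in char 2's range; it's byte 2 of F2 AA 91 BE = 0xAA.

0xAA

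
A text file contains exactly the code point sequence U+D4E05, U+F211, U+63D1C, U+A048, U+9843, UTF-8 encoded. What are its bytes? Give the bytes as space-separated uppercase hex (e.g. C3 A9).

F3 94 B8 85 EF 88 91 F1 A3 B4 9C EA 81 88 E9 A1 83

U+D4E05: 4-byte form → F3 94 B8 85.
U+F211: 3-byte form → EF 88 91.
U+63D1C: 4-byte form → F1 A3 B4 9C.
U+A048: 3-byte form → EA 81 88.
U+9843: 3-byte form → E9 A1 83.
Concatenated (17 bytes): F3 94 B8 85 EF 88 91 F1 A3 B4 9C EA 81 88 E9 A1 83.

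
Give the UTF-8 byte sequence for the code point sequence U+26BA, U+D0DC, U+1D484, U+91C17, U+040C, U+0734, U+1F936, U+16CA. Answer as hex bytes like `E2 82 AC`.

U+26BA: 3-byte form → E2 9A BA.
U+D0DC: 3-byte form → ED 83 9C.
U+1D484: 4-byte form → F0 9D 92 84.
U+91C17: 4-byte form → F2 91 B0 97.
U+040C: 2-byte form → D0 8C.
U+0734: 2-byte form → DC B4.
U+1F936: 4-byte form → F0 9F A4 B6.
U+16CA: 3-byte form → E1 9B 8A.
Concatenated (25 bytes): E2 9A BA ED 83 9C F0 9D 92 84 F2 91 B0 97 D0 8C DC B4 F0 9F A4 B6 E1 9B 8A.

E2 9A BA ED 83 9C F0 9D 92 84 F2 91 B0 97 D0 8C DC B4 F0 9F A4 B6 E1 9B 8A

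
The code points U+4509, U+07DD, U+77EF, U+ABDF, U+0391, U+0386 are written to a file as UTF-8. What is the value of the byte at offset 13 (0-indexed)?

0xCE

U+4509 → 3-byte form E4 94 89 at offsets 0–2.
U+07DD → 2-byte form DF 9D at offsets 3–4.
U+77EF → 3-byte form E7 9F AF at offsets 5–7.
U+ABDF → 3-byte form EA AF 9F at offsets 8–10.
U+0391 → 2-byte form CE 91 at offsets 11–12.
U+0386 → 2-byte form CE 86 at offsets 13–14.
Offset 13 falls in char 6's range; it's byte 1 of CE 86 = 0xCE.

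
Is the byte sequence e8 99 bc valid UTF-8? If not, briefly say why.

Leading byte 0xE8 = 11101000 → 3-byte form.
Continuation bytes 0x99=10011001, 0xBC=10111100 all match 10xxxxxx.
Decoded value 0x867C is ≥ 0x800 (shortest form) and not a surrogate.

valid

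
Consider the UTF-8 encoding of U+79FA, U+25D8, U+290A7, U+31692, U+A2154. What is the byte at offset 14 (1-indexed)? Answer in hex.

1-indexed offset 14 is 0-indexed offset 13.
U+79FA → 3-byte form E7 A7 BA at offsets 0–2.
U+25D8 → 3-byte form E2 97 98 at offsets 3–5.
U+290A7 → 4-byte form F0 A9 82 A7 at offsets 6–9.
U+31692 → 4-byte form F0 B1 9A 92 at offsets 10–13.
Offset 13 falls in char 4's range; it's byte 4 of F0 B1 9A 92 = 0x92.

0x92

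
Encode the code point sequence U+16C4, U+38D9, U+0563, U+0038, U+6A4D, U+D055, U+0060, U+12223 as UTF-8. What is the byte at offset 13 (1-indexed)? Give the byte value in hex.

0xED

1-indexed offset 13 is 0-indexed offset 12.
U+16C4 → 3-byte form E1 9B 84 at offsets 0–2.
U+38D9 → 3-byte form E3 A3 99 at offsets 3–5.
U+0563 → 2-byte form D5 A3 at offsets 6–7.
U+0038 → 1-byte form 38 at offsets 8–8.
U+6A4D → 3-byte form E6 A9 8D at offsets 9–11.
U+D055 → 3-byte form ED 81 95 at offsets 12–14.
Offset 12 falls in char 6's range; it's byte 1 of ED 81 95 = 0xED.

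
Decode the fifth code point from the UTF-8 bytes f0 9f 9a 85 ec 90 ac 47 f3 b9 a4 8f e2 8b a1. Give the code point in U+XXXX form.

U+22E1

Offset 0: leading byte 0xF0 = 11110000 → 4-byte char #1 = F0 9F 9A 85.
Offset 4: leading byte 0xEC = 11101100 → 3-byte char #2 = EC 90 AC.
Offset 7: leading byte 0x47 = 01000111 → 1-byte char #3 = 47.
Offset 8: leading byte 0xF3 = 11110011 → 4-byte char #4 = F3 B9 A4 8F.
Offset 12: leading byte 0xE2 = 11100010 → 3-byte char #5 = E2 8B A1.
Leading byte 0xE2 = 11100010 matches 1110xxxx → 3-byte sequence.
Byte 1: 0xE2 = 11100010, payload 0010 (4 bits).
Byte 2: 0x8B = 10001011 (10xxxxxx ✓), payload 001011.
Byte 3: 0xA1 = 10100001 (10xxxxxx ✓), payload 100001.
Concatenate: 0010001011100001 = 0x22E1 (16 bits → U+22E1).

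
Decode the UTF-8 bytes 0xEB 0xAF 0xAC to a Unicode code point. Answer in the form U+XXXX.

U+BBEC

Leading byte 0xEB = 11101011 matches 1110xxxx → 3-byte sequence.
Byte 1: 0xEB = 11101011, payload 1011 (4 bits).
Byte 2: 0xAF = 10101111 (10xxxxxx ✓), payload 101111.
Byte 3: 0xAC = 10101100 (10xxxxxx ✓), payload 101100.
Concatenate: 1011101111101100 = 0xBBEC (16 bits → U+BBEC).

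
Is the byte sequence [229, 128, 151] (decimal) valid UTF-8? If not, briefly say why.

valid

Leading byte 0xE5 = 11100101 → 3-byte form.
Continuation bytes 0x80=10000000, 0x97=10010111 all match 10xxxxxx.
Decoded value 0x5017 is ≥ 0x800 (shortest form) and not a surrogate.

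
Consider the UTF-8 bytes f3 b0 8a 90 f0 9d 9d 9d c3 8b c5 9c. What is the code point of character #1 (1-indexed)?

Offset 0: leading byte 0xF3 = 11110011 → 4-byte char #1 = F3 B0 8A 90.
Leading byte 0xF3 = 11110011 matches 11110xxx → 4-byte sequence.
Byte 1: 0xF3 = 11110011, payload 011 (3 bits).
Byte 2: 0xB0 = 10110000 (10xxxxxx ✓), payload 110000.
Byte 3: 0x8A = 10001010 (10xxxxxx ✓), payload 001010.
Byte 4: 0x90 = 10010000 (10xxxxxx ✓), payload 010000.
Concatenate: 011110000001010010000 = 0xF0290 (21 bits → U+F0290).

U+F0290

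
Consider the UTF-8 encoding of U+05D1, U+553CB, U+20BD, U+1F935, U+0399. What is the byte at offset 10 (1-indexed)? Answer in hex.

1-indexed offset 10 is 0-indexed offset 9.
U+05D1 → 2-byte form D7 91 at offsets 0–1.
U+553CB → 4-byte form F1 95 8F 8B at offsets 2–5.
U+20BD → 3-byte form E2 82 BD at offsets 6–8.
U+1F935 → 4-byte form F0 9F A4 B5 at offsets 9–12.
Offset 9 falls in char 4's range; it's byte 1 of F0 9F A4 B5 = 0xF0.

0xF0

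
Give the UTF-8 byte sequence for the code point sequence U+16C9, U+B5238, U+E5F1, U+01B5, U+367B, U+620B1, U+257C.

E1 9B 89 F2 B5 88 B8 EE 97 B1 C6 B5 E3 99 BB F1 A2 82 B1 E2 95 BC

U+16C9: 3-byte form → E1 9B 89.
U+B5238: 4-byte form → F2 B5 88 B8.
U+E5F1: 3-byte form → EE 97 B1.
U+01B5: 2-byte form → C6 B5.
U+367B: 3-byte form → E3 99 BB.
U+620B1: 4-byte form → F1 A2 82 B1.
U+257C: 3-byte form → E2 95 BC.
Concatenated (22 bytes): E1 9B 89 F2 B5 88 B8 EE 97 B1 C6 B5 E3 99 BB F1 A2 82 B1 E2 95 BC.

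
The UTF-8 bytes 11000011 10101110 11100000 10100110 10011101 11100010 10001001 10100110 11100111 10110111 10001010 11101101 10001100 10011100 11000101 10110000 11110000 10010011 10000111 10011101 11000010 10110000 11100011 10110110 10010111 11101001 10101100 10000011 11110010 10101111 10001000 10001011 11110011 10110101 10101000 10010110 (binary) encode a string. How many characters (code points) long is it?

Byte at offset 0: 0xC3 = 11000011 → 2-byte char (#1). Advance 2.
Byte at offset 2: 0xE0 = 11100000 → 3-byte char (#2). Advance 3.
Byte at offset 5: 0xE2 = 11100010 → 3-byte char (#3). Advance 3.
Byte at offset 8: 0xE7 = 11100111 → 3-byte char (#4). Advance 3.
Byte at offset 11: 0xED = 11101101 → 3-byte char (#5). Advance 3.
Byte at offset 14: 0xC5 = 11000101 → 2-byte char (#6). Advance 2.
Byte at offset 16: 0xF0 = 11110000 → 4-byte char (#7). Advance 4.
Byte at offset 20: 0xC2 = 11000010 → 2-byte char (#8). Advance 2.
Byte at offset 22: 0xE3 = 11100011 → 3-byte char (#9). Advance 3.
Byte at offset 25: 0xE9 = 11101001 → 3-byte char (#10). Advance 3.
Byte at offset 28: 0xF2 = 11110010 → 4-byte char (#11). Advance 4.
Byte at offset 32: 0xF3 = 11110011 → 4-byte char (#12). Advance 4.
Reached end at offset 36 after 12 code points.

12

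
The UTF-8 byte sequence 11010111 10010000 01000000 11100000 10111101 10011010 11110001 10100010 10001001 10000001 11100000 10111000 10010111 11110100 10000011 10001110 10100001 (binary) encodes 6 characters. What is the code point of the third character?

U+0F5A

Offset 0: leading byte 0xD7 = 11010111 → 2-byte char #1 = D7 90.
Offset 2: leading byte 0x40 = 01000000 → 1-byte char #2 = 40.
Offset 3: leading byte 0xE0 = 11100000 → 3-byte char #3 = E0 BD 9A.
Leading byte 0xE0 = 11100000 matches 1110xxxx → 3-byte sequence.
Byte 1: 0xE0 = 11100000, payload 0000 (4 bits).
Byte 2: 0xBD = 10111101 (10xxxxxx ✓), payload 111101.
Byte 3: 0x9A = 10011010 (10xxxxxx ✓), payload 011010.
Concatenate: 0000111101011010 = 0xF5A (16 bits → U+0F5A).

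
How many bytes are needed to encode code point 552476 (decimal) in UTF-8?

U+86E1C = 0x86E1C. UTF-8 uses 1 byte below 0x80, 2 below 0x800, 3 below 0x10000, 4 up to 0x10FFFF. 0x86E1C is in U+10000–U+10FFFF → 4 bytes.

4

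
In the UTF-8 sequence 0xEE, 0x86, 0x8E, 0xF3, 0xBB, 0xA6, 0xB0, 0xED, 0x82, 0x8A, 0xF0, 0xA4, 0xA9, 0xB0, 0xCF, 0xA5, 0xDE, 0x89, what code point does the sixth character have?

U+0789

Offset 0: leading byte 0xEE = 11101110 → 3-byte char #1 = EE 86 8E.
Offset 3: leading byte 0xF3 = 11110011 → 4-byte char #2 = F3 BB A6 B0.
Offset 7: leading byte 0xED = 11101101 → 3-byte char #3 = ED 82 8A.
Offset 10: leading byte 0xF0 = 11110000 → 4-byte char #4 = F0 A4 A9 B0.
Offset 14: leading byte 0xCF = 11001111 → 2-byte char #5 = CF A5.
Offset 16: leading byte 0xDE = 11011110 → 2-byte char #6 = DE 89.
Leading byte 0xDE = 11011110 matches 110xxxxx → 2-byte sequence.
Byte 1: 0xDE = 11011110, payload 11110 (5 bits).
Byte 2: 0x89 = 10001001 (10xxxxxx ✓), payload 001001.
Concatenate: 11110001001 = 0x789 (11 bits → U+0789).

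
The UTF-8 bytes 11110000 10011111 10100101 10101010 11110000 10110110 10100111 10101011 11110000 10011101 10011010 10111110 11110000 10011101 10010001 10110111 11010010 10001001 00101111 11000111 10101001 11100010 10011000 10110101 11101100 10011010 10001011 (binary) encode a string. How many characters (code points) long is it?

Byte at offset 0: 0xF0 = 11110000 → 4-byte char (#1). Advance 4.
Byte at offset 4: 0xF0 = 11110000 → 4-byte char (#2). Advance 4.
Byte at offset 8: 0xF0 = 11110000 → 4-byte char (#3). Advance 4.
Byte at offset 12: 0xF0 = 11110000 → 4-byte char (#4). Advance 4.
Byte at offset 16: 0xD2 = 11010010 → 2-byte char (#5). Advance 2.
Byte at offset 18: 0x2F = 00101111 → 1-byte char (#6). Advance 1.
Byte at offset 19: 0xC7 = 11000111 → 2-byte char (#7). Advance 2.
Byte at offset 21: 0xE2 = 11100010 → 3-byte char (#8). Advance 3.
Byte at offset 24: 0xEC = 11101100 → 3-byte char (#9). Advance 3.
Reached end at offset 27 after 9 code points.

9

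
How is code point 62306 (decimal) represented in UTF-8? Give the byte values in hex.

U+F362 = 0xF362 = 62306 decimal. In range U+0800–U+FFFF → 3-byte form: 1110xxxx 10xxxxxx 10xxxxxx.
Binary (16 bits): 1111001101100010.
Split 4+6+6: 1111 | 001101 | 100010.
Byte 1: 11101111 = 0xEF.
Byte 2: 10001101 = 0x8D.
Byte 3: 10100010 = 0xA2.

EF 8D A2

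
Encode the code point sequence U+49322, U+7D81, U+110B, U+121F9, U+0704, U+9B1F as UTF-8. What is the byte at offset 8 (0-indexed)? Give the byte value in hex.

0x84

U+49322 → 4-byte form F1 89 8C A2 at offsets 0–3.
U+7D81 → 3-byte form E7 B6 81 at offsets 4–6.
U+110B → 3-byte form E1 84 8B at offsets 7–9.
Offset 8 falls in char 3's range; it's byte 2 of E1 84 8B = 0x84.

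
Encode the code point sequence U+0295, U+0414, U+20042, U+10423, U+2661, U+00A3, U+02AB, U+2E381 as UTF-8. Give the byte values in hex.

U+0295: 2-byte form → CA 95.
U+0414: 2-byte form → D0 94.
U+20042: 4-byte form → F0 A0 81 82.
U+10423: 4-byte form → F0 90 90 A3.
U+2661: 3-byte form → E2 99 A1.
U+00A3: 2-byte form → C2 A3.
U+02AB: 2-byte form → CA AB.
U+2E381: 4-byte form → F0 AE 8E 81.
Concatenated (23 bytes): CA 95 D0 94 F0 A0 81 82 F0 90 90 A3 E2 99 A1 C2 A3 CA AB F0 AE 8E 81.

CA 95 D0 94 F0 A0 81 82 F0 90 90 A3 E2 99 A1 C2 A3 CA AB F0 AE 8E 81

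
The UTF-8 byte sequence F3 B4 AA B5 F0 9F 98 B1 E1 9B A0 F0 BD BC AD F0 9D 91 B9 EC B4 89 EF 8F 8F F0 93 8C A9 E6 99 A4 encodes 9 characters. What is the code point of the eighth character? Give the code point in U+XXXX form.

U+13329

Offset 0: leading byte 0xF3 = 11110011 → 4-byte char #1 = F3 B4 AA B5.
Offset 4: leading byte 0xF0 = 11110000 → 4-byte char #2 = F0 9F 98 B1.
Offset 8: leading byte 0xE1 = 11100001 → 3-byte char #3 = E1 9B A0.
Offset 11: leading byte 0xF0 = 11110000 → 4-byte char #4 = F0 BD BC AD.
Offset 15: leading byte 0xF0 = 11110000 → 4-byte char #5 = F0 9D 91 B9.
Offset 19: leading byte 0xEC = 11101100 → 3-byte char #6 = EC B4 89.
Offset 22: leading byte 0xEF = 11101111 → 3-byte char #7 = EF 8F 8F.
Offset 25: leading byte 0xF0 = 11110000 → 4-byte char #8 = F0 93 8C A9.
Leading byte 0xF0 = 11110000 matches 11110xxx → 4-byte sequence.
Byte 1: 0xF0 = 11110000, payload 000 (3 bits).
Byte 2: 0x93 = 10010011 (10xxxxxx ✓), payload 010011.
Byte 3: 0x8C = 10001100 (10xxxxxx ✓), payload 001100.
Byte 4: 0xA9 = 10101001 (10xxxxxx ✓), payload 101001.
Concatenate: 000010011001100101001 = 0x13329 (21 bits → U+13329).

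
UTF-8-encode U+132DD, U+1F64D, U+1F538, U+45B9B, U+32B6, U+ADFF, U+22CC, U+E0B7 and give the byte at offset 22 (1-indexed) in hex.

0xBF

1-indexed offset 22 is 0-indexed offset 21.
U+132DD → 4-byte form F0 93 8B 9D at offsets 0–3.
U+1F64D → 4-byte form F0 9F 99 8D at offsets 4–7.
U+1F538 → 4-byte form F0 9F 94 B8 at offsets 8–11.
U+45B9B → 4-byte form F1 85 AE 9B at offsets 12–15.
U+32B6 → 3-byte form E3 8A B6 at offsets 16–18.
U+ADFF → 3-byte form EA B7 BF at offsets 19–21.
Offset 21 falls in char 6's range; it's byte 3 of EA B7 BF = 0xBF.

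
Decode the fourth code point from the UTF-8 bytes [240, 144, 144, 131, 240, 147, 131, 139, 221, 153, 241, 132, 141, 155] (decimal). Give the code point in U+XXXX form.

Offset 0: leading byte 0xF0 = 11110000 → 4-byte char #1 = F0 90 90 83.
Offset 4: leading byte 0xF0 = 11110000 → 4-byte char #2 = F0 93 83 8B.
Offset 8: leading byte 0xDD = 11011101 → 2-byte char #3 = DD 99.
Offset 10: leading byte 0xF1 = 11110001 → 4-byte char #4 = F1 84 8D 9B.
Leading byte 0xF1 = 11110001 matches 11110xxx → 4-byte sequence.
Byte 1: 0xF1 = 11110001, payload 001 (3 bits).
Byte 2: 0x84 = 10000100 (10xxxxxx ✓), payload 000100.
Byte 3: 0x8D = 10001101 (10xxxxxx ✓), payload 001101.
Byte 4: 0x9B = 10011011 (10xxxxxx ✓), payload 011011.
Concatenate: 001000100001101011011 = 0x4435B (21 bits → U+4435B).

U+4435B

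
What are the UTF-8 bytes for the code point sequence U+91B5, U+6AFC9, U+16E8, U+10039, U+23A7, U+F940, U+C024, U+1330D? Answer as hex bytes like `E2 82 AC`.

E9 86 B5 F1 AA BF 89 E1 9B A8 F0 90 80 B9 E2 8E A7 EF A5 80 EC 80 A4 F0 93 8C 8D

U+91B5: 3-byte form → E9 86 B5.
U+6AFC9: 4-byte form → F1 AA BF 89.
U+16E8: 3-byte form → E1 9B A8.
U+10039: 4-byte form → F0 90 80 B9.
U+23A7: 3-byte form → E2 8E A7.
U+F940: 3-byte form → EF A5 80.
U+C024: 3-byte form → EC 80 A4.
U+1330D: 4-byte form → F0 93 8C 8D.
Concatenated (27 bytes): E9 86 B5 F1 AA BF 89 E1 9B A8 F0 90 80 B9 E2 8E A7 EF A5 80 EC 80 A4 F0 93 8C 8D.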